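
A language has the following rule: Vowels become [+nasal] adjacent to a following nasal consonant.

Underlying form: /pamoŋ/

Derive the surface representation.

[pãmõŋ]

/a/ before nasal /m/ → [ã]
/o/ before nasal /ŋ/ → [õ]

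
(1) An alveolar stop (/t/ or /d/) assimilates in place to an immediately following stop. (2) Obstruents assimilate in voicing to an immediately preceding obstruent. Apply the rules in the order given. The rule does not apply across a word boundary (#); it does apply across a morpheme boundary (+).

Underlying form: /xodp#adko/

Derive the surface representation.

Rule 1: /d/ before /p/ (labial) → [b]
Rule 1: /d/ before /k/ (velar) → [g]
After rule 1: xobp#agko
Rule 2: /p/ after /b/ (voiced) → [b]
Rule 2: /k/ after /g/ (voiced) → [g]

[xobb#aggo]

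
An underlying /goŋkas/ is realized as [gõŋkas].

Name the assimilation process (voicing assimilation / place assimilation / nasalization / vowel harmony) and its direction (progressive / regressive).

nasalization, regressive

/o/→[õ].
Each target copies a feature from the following segment, so the direction is regressive.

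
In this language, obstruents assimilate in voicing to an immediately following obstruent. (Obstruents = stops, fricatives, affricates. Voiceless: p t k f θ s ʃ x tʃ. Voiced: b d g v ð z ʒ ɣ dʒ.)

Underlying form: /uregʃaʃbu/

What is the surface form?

[urekʃaʒbu]

/g/ before /ʃ/ (voiceless) → [k]
/ʃ/ before /b/ (voiced) → [ʒ]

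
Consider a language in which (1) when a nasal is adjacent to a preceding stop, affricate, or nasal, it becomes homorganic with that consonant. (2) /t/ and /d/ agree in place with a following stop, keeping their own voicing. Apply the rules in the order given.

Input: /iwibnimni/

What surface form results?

[iwibmimmi]

Rule 1: /n/ after /b/ (labial) → [m]
Rule 1: /n/ after /m/ (labial) → [m]
After rule 1: iwibmimmi
Rule 2: no segment meets the rule's conditions; no change.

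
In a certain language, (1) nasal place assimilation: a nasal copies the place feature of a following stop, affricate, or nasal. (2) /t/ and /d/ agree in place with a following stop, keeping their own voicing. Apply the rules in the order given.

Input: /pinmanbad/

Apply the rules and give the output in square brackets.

Rule 1: /n/ before /m/ (labial) → [m]
Rule 1: /n/ before /b/ (labial) → [m]
After rule 1: pimmambad
Rule 2: no segment meets the rule's conditions; no change.

[pimmambad]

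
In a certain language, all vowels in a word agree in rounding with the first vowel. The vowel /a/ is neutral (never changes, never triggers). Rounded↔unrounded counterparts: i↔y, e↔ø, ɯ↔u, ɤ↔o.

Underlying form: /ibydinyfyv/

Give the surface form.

/y/ harmonizes with /i/ ([-round]) → [i]
/y/ harmonizes with /i/ ([-round]) → [i]
/y/ harmonizes with /i/ ([-round]) → [i]

[ibidinifiv]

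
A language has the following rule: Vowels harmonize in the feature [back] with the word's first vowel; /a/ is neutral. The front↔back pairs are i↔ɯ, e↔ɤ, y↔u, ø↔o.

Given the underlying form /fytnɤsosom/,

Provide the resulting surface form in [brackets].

/ɤ/ harmonizes with /y/ ([-back]) → [e]
/o/ harmonizes with /y/ ([-back]) → [ø]
/o/ harmonizes with /y/ ([-back]) → [ø]

[fytnesøsøm]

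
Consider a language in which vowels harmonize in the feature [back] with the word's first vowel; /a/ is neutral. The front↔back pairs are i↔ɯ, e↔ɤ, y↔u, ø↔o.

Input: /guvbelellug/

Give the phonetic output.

[guvbɤlɤllug]

/e/ harmonizes with /u/ ([+back]) → [ɤ]
/e/ harmonizes with /u/ ([+back]) → [ɤ]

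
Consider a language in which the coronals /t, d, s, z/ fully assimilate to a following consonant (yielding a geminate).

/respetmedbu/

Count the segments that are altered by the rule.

3

/s/ before /p/ → [p] (total assimilation)
/t/ before /m/ → [m] (total assimilation)
/d/ before /b/ → [b] (total assimilation)
3 segments change.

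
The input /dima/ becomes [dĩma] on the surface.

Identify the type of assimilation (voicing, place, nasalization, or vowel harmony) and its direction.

/i/→[ĩ].
Each target copies a feature from the following segment, so the direction is regressive.

nasalization, regressive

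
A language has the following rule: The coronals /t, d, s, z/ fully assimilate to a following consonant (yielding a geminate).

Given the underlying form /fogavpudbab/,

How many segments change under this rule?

/d/ before /b/ → [b] (total assimilation)
1 segment changes.

1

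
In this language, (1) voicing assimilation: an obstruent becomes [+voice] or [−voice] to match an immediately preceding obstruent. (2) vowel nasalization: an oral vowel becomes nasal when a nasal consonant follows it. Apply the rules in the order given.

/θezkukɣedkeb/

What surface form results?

[θezgukxedgeb]

Rule 1: /k/ after /z/ (voiced) → [g]
Rule 1: /ɣ/ after /k/ (voiceless) → [x]
Rule 1: /k/ after /d/ (voiced) → [g]
After rule 1: θezgukxedgeb
Rule 2: no segment meets the rule's conditions; no change.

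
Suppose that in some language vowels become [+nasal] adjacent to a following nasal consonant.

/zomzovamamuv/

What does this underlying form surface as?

/o/ before nasal /m/ → [õ]
/a/ before nasal /m/ → [ã]
/a/ before nasal /m/ → [ã]

[zõmzovãmãmuv]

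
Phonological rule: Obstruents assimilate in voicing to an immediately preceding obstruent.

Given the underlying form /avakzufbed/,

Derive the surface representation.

[avaksufped]

/z/ after /k/ (voiceless) → [s]
/b/ after /f/ (voiceless) → [p]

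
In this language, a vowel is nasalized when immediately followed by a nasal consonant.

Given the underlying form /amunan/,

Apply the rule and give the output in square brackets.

[ãmũnãn]

/a/ before nasal /m/ → [ã]
/u/ before nasal /n/ → [ũ]
/a/ before nasal /n/ → [ã]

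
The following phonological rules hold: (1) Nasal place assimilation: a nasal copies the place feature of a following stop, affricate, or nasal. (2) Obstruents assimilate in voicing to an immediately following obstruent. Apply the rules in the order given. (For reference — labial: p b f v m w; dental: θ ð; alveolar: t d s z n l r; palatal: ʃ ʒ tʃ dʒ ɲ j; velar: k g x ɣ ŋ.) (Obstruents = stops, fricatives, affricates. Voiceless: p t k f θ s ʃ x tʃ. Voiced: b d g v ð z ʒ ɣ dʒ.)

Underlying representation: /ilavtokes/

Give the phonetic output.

Rule 1: no segment meets the rule's conditions; no change.
After rule 1: ilavtokes
Rule 2: /v/ before /t/ (voiceless) → [f]

[ilaftokes]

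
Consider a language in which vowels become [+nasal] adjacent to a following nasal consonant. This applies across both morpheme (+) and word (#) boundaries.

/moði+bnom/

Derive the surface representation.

/o/ before nasal /m/ → [õ]

[moði+bnõm]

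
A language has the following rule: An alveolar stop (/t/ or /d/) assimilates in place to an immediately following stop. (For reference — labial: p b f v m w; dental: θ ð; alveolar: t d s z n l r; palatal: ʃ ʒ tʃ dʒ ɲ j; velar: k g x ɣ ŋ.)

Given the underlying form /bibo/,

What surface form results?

no segment meets the rule's conditions; no change.

[bibo]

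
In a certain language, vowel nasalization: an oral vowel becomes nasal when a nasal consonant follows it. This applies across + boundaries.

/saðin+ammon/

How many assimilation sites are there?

/i/ before nasal /n/ → [ĩ]
/a/ before nasal /m/ → [ã]
/o/ before nasal /n/ → [õ]
3 segments change.

3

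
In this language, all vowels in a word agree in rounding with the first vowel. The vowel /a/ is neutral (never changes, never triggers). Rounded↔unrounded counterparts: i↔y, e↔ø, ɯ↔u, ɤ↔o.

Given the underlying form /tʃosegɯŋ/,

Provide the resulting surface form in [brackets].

[tʃosøguŋ]

/e/ harmonizes with /o/ ([+round]) → [ø]
/ɯ/ harmonizes with /o/ ([+round]) → [u]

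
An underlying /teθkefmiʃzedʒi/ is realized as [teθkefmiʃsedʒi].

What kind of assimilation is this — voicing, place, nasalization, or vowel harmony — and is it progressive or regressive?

/z/→[s].
Each target copies a feature from the preceding segment, so the direction is progressive.

voicing assimilation, progressive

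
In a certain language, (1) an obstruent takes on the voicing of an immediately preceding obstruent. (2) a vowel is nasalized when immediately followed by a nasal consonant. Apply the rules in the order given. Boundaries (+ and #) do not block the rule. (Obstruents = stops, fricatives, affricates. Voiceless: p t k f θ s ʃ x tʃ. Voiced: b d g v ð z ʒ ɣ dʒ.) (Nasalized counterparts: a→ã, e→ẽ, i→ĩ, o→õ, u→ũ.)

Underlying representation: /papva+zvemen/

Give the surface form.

[papfa+zvẽmẽn]

Rule 1: /v/ after /p/ (voiceless) → [f]
After rule 1: papfa+zvemen
Rule 2: /e/ before nasal /m/ → [ẽ]
Rule 2: /e/ before nasal /n/ → [ẽ]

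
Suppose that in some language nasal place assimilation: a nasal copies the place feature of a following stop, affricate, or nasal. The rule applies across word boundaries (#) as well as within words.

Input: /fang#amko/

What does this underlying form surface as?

[faŋg#aŋko]

/n/ before /g/ (velar) → [ŋ]
/m/ before /k/ (velar) → [ŋ]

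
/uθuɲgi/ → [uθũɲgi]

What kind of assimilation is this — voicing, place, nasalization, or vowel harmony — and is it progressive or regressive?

nasalization, regressive

/u/→[ũ].
Each target copies a feature from the following segment, so the direction is regressive.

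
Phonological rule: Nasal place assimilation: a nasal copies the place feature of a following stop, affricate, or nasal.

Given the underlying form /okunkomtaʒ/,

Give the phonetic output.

[okuŋkontaʒ]

/n/ before /k/ (velar) → [ŋ]
/m/ before /t/ (alveolar) → [n]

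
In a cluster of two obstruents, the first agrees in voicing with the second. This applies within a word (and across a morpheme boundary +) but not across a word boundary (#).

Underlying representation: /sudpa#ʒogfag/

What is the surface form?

/d/ before /p/ (voiceless) → [t]
/g/ before /f/ (voiceless) → [k]

[sutpa#ʒokfag]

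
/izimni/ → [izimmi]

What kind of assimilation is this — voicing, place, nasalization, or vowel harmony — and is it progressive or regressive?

place assimilation, progressive

/n/→[m].
Each target copies a feature from the preceding segment, so the direction is progressive.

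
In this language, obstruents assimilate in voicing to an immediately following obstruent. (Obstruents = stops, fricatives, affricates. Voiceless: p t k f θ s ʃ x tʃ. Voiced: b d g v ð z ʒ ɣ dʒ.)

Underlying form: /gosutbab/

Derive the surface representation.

[gosudbab]

/t/ before /b/ (voiced) → [d]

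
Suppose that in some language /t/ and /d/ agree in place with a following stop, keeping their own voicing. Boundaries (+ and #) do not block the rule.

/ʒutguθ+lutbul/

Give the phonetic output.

/t/ before /g/ (velar) → [k]
/t/ before /b/ (labial) → [p]

[ʒukguθ+lupbul]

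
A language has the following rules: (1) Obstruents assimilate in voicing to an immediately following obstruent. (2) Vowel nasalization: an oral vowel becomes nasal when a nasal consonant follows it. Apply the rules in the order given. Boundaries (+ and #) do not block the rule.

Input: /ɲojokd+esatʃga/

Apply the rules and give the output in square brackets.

[ɲojogd+esadʒga]

Rule 1: /k/ before /d/ (voiced) → [g]
Rule 1: /tʃ/ before /g/ (voiced) → [dʒ]
After rule 1: ɲojogd+esadʒga
Rule 2: no segment meets the rule's conditions; no change.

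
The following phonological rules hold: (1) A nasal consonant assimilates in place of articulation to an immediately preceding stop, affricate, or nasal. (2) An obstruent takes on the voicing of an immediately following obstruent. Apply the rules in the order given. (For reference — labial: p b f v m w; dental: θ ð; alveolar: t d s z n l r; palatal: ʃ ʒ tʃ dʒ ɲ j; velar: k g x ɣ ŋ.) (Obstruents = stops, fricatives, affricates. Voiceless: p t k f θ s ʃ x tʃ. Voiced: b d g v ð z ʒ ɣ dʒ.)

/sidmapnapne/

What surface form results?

[sidnapmapme]

Rule 1: /m/ after /d/ (alveolar) → [n]
Rule 1: /n/ after /p/ (labial) → [m]
Rule 1: /n/ after /p/ (labial) → [m]
After rule 1: sidnapmapme
Rule 2: no segment meets the rule's conditions; no change.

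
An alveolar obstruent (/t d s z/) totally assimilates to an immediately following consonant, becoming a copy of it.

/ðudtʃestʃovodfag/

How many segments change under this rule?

/d/ before /tʃ/ → [tʃ] (total assimilation)
/s/ before /tʃ/ → [tʃ] (total assimilation)
/d/ before /f/ → [f] (total assimilation)
3 segments change.

3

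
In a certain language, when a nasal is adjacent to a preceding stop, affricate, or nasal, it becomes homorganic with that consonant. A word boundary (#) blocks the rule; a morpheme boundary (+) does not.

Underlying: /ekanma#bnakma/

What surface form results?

[ekanna#bmakŋa]

/m/ after /n/ (alveolar) → [n]
/n/ after /b/ (labial) → [m]
/m/ after /k/ (velar) → [ŋ]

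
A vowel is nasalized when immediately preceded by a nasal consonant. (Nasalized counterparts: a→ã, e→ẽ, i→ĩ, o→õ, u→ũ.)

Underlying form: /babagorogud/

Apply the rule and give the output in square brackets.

no segment meets the rule's conditions; no change.

[babagorogud]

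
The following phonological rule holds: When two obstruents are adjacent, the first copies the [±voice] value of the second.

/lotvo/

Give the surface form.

/t/ before /v/ (voiced) → [d]

[lodvo]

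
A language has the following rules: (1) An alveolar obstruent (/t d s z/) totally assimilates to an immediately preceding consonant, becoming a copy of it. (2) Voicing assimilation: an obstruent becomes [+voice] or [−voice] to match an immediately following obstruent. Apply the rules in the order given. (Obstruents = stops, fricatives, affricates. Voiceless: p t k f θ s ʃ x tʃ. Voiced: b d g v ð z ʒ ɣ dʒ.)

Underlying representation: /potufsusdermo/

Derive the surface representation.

Rule 1: /s/ after /f/ → [f] (total assimilation)
Rule 1: /d/ after /s/ → [s] (total assimilation)
After rule 1: potuffussermo
Rule 2: no segment meets the rule's conditions; no change.

[potuffussermo]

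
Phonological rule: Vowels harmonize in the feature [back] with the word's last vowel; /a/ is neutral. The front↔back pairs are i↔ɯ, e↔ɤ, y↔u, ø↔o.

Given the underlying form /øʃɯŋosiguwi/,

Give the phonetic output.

/ɯ/ harmonizes with /i/ ([-back]) → [i]
/o/ harmonizes with /i/ ([-back]) → [ø]
/u/ harmonizes with /i/ ([-back]) → [y]

[øʃiŋøsigywi]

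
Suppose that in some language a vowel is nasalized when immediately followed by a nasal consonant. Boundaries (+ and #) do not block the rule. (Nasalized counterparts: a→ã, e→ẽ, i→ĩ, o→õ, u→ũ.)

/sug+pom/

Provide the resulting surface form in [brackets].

/o/ before nasal /m/ → [õ]

[sug+põm]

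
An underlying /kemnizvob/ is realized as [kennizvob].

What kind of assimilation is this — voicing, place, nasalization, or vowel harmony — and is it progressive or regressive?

place assimilation, regressive

/m/→[n].
Each target copies a feature from the following segment, so the direction is regressive.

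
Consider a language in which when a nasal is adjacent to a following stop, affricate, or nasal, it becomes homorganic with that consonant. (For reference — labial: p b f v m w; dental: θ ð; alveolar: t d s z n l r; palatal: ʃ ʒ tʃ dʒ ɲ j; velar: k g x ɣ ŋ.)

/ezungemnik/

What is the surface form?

/n/ before /g/ (velar) → [ŋ]
/m/ before /n/ (alveolar) → [n]

[ezuŋgennik]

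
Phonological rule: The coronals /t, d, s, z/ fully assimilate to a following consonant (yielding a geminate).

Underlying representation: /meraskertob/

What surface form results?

/s/ before /k/ → [k] (total assimilation)

[merakkertob]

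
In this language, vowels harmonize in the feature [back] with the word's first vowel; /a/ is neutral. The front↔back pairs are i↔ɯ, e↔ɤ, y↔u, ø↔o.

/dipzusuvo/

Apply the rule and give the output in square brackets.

/u/ harmonizes with /i/ ([-back]) → [y]
/u/ harmonizes with /i/ ([-back]) → [y]
/o/ harmonizes with /i/ ([-back]) → [ø]

[dipzysyvø]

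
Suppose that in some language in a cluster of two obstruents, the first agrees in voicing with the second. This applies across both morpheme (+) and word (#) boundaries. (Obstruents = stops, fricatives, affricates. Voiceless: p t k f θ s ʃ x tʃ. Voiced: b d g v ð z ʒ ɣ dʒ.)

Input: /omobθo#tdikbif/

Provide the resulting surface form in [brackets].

/b/ before /θ/ (voiceless) → [p]
/t/ before /d/ (voiced) → [d]
/k/ before /b/ (voiced) → [g]

[omopθo#ddigbif]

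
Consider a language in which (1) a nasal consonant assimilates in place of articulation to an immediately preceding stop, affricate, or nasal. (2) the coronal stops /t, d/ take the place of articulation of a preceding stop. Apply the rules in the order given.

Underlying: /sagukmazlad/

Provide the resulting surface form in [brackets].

[sagukŋazlad]

Rule 1: /m/ after /k/ (velar) → [ŋ]
After rule 1: sagukŋazlad
Rule 2: no segment meets the rule's conditions; no change.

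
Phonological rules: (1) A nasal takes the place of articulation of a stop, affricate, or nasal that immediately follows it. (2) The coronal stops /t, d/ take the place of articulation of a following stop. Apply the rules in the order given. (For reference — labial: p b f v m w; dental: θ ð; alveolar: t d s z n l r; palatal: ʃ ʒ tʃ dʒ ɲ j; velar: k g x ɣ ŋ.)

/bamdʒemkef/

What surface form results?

[baɲdʒeŋkef]

Rule 1: /m/ before /dʒ/ (palatal) → [ɲ]
Rule 1: /m/ before /k/ (velar) → [ŋ]
After rule 1: baɲdʒeŋkef
Rule 2: no segment meets the rule's conditions; no change.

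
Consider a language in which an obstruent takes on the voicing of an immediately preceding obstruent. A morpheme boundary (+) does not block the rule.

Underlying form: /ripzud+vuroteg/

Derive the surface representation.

/z/ after /p/ (voiceless) → [s]

[ripsud+vuroteg]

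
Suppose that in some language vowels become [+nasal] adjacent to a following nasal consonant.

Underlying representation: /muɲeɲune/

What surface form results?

[mũɲẽɲũne]

/u/ before nasal /ɲ/ → [ũ]
/e/ before nasal /ɲ/ → [ẽ]
/u/ before nasal /n/ → [ũ]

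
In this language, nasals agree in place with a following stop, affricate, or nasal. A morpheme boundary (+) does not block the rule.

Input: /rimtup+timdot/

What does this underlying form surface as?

/m/ before /t/ (alveolar) → [n]
/m/ before /d/ (alveolar) → [n]

[rintup+tindot]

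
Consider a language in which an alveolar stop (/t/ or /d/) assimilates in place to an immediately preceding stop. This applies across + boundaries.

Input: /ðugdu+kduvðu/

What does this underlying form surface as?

/d/ after /g/ (velar) → [g]
/d/ after /k/ (velar) → [g]

[ðuggu+kguvðu]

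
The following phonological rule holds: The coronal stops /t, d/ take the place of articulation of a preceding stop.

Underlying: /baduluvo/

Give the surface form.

[baduluvo]

no segment meets the rule's conditions; no change.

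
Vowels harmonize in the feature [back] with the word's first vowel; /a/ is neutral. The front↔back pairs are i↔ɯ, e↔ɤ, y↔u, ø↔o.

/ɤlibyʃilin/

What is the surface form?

[ɤlɯbuʃɯlɯn]

/i/ harmonizes with /ɤ/ ([+back]) → [ɯ]
/y/ harmonizes with /ɤ/ ([+back]) → [u]
/i/ harmonizes with /ɤ/ ([+back]) → [ɯ]
/i/ harmonizes with /ɤ/ ([+back]) → [ɯ]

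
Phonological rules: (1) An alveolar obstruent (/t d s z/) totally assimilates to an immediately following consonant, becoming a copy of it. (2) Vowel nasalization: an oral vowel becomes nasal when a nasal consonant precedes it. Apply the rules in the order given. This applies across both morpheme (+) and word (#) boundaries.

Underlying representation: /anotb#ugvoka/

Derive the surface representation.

[anõbb#ugvoka]

Rule 1: /t/ before /b/ → [b] (total assimilation)
After rule 1: anobb#ugvoka
Rule 2: /o/ after nasal /n/ → [õ]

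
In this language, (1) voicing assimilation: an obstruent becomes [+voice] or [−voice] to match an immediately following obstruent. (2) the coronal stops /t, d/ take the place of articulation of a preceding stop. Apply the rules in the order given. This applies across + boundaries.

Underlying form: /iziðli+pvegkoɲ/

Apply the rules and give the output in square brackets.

[iziðli+bvekkoɲ]

Rule 1: /p/ before /v/ (voiced) → [b]
Rule 1: /g/ before /k/ (voiceless) → [k]
After rule 1: iziðli+bvekkoɲ
Rule 2: no segment meets the rule's conditions; no change.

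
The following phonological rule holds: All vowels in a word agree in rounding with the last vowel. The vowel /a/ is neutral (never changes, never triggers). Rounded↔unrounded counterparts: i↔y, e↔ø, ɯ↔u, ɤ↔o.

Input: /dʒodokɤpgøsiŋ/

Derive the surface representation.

/o/ harmonizes with /i/ ([-round]) → [ɤ]
/o/ harmonizes with /i/ ([-round]) → [ɤ]
/ø/ harmonizes with /i/ ([-round]) → [e]

[dʒɤdɤkɤpgesiŋ]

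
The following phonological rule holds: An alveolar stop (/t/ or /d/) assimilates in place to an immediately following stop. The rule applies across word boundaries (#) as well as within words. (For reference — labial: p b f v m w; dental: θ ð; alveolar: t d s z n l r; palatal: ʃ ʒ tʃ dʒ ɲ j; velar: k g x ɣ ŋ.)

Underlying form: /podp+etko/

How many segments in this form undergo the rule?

2

/d/ before /p/ (labial) → [b]
/t/ before /k/ (velar) → [k]
2 segments change.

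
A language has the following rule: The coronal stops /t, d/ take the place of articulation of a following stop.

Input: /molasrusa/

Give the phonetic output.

no segment meets the rule's conditions; no change.

[molasrusa]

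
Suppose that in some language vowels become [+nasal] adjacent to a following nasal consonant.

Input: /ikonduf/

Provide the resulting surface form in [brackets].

[ikõnduf]

/o/ before nasal /n/ → [õ]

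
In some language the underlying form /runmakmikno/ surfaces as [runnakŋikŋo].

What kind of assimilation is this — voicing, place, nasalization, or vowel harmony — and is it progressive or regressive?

place assimilation, progressive

/m/→[n] /m/→[ŋ] /n/→[ŋ].
Each target copies a feature from the preceding segment, so the direction is progressive.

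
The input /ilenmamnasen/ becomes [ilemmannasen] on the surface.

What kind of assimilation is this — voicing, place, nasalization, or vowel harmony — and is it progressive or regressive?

place assimilation, regressive

/n/→[m] /m/→[n].
Each target copies a feature from the following segment, so the direction is regressive.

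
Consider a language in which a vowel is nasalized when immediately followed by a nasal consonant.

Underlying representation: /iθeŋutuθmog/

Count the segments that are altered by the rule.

1

/e/ before nasal /ŋ/ → [ẽ]
1 segment changes.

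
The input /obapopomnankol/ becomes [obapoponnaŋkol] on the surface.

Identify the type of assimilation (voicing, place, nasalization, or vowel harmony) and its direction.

place assimilation, regressive

/m/→[n] /n/→[ŋ].
Each target copies a feature from the following segment, so the direction is regressive.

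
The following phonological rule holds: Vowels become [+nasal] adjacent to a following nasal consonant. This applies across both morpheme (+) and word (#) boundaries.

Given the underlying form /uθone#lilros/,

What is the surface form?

[uθõne#lilros]

/o/ before nasal /n/ → [õ]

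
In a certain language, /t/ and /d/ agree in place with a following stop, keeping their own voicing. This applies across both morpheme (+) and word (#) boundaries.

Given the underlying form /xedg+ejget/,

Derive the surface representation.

/d/ before /g/ (velar) → [g]

[xegg+ejget]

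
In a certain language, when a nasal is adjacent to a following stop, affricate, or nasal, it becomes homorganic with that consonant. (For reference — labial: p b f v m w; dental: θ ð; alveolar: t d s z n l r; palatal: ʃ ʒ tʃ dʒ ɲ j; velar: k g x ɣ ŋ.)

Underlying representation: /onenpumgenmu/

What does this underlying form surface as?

[onempuŋgemmu]

/n/ before /p/ (labial) → [m]
/m/ before /g/ (velar) → [ŋ]
/n/ before /m/ (labial) → [m]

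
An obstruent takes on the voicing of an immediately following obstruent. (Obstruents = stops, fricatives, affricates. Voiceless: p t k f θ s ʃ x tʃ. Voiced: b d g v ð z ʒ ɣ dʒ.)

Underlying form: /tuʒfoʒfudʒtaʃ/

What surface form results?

[tuʃfoʃfutʃtaʃ]

/ʒ/ before /f/ (voiceless) → [ʃ]
/ʒ/ before /f/ (voiceless) → [ʃ]
/dʒ/ before /t/ (voiceless) → [tʃ]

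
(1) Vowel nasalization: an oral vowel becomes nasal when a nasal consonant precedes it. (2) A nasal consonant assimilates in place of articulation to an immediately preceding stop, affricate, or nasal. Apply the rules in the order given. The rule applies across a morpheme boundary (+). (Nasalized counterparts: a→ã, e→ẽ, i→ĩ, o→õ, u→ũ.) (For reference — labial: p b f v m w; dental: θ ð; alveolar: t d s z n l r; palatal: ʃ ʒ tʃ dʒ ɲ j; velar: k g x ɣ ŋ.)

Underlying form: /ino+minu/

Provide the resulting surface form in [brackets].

[inõ+mĩnũ]

Rule 1: /o/ after nasal /n/ → [õ]
Rule 1: /i/ after nasal /m/ → [ĩ]
Rule 1: /u/ after nasal /n/ → [ũ]
After rule 1: inõ+mĩnũ
Rule 2: no segment meets the rule's conditions; no change.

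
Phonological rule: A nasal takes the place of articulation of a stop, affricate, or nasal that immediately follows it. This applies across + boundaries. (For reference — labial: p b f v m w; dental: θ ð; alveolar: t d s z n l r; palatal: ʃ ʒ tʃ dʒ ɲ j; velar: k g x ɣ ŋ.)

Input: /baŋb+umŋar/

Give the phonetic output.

[bamb+uŋŋar]

/ŋ/ before /b/ (labial) → [m]
/m/ before /ŋ/ (velar) → [ŋ]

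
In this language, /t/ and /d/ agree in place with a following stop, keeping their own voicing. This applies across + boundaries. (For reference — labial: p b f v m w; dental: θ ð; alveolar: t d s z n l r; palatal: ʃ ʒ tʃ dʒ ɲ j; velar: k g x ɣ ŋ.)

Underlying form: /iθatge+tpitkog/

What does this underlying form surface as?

/t/ before /g/ (velar) → [k]
/t/ before /p/ (labial) → [p]
/t/ before /k/ (velar) → [k]

[iθakge+ppikkog]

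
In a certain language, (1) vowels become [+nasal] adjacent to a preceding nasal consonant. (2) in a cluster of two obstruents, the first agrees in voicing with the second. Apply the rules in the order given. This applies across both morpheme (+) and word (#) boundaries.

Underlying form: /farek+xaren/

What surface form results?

Rule 1: no segment meets the rule's conditions; no change.
After rule 1: farek+xaren
Rule 2: no segment meets the rule's conditions; no change.

[farek+xaren]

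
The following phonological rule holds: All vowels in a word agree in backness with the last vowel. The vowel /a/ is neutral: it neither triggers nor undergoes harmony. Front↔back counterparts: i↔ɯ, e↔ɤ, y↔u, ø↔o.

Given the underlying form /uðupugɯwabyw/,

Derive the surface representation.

[yðypygiwabyw]

/u/ harmonizes with /y/ ([-back]) → [y]
/u/ harmonizes with /y/ ([-back]) → [y]
/u/ harmonizes with /y/ ([-back]) → [y]
/ɯ/ harmonizes with /y/ ([-back]) → [i]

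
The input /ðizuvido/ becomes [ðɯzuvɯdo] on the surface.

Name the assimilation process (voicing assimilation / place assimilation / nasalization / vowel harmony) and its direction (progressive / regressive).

/i/→[ɯ] /i/→[ɯ].
Vowels agree with the last vowel, so the harmony is regressive.

vowel harmony, regressive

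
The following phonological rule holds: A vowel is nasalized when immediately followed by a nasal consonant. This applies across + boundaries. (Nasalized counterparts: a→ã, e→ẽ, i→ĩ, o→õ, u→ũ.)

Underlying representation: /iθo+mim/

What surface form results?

[iθõ+mĩm]

/o/ before nasal /m/ → [õ]
/i/ before nasal /m/ → [ĩ]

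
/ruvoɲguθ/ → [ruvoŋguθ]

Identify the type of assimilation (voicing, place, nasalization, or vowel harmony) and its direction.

place assimilation, regressive

/ɲ/→[ŋ].
Each target copies a feature from the following segment, so the direction is regressive.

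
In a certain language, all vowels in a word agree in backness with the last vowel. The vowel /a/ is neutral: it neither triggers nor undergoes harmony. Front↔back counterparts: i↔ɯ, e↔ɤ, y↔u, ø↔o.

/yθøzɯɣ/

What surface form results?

/y/ harmonizes with /ɯ/ ([+back]) → [u]
/ø/ harmonizes with /ɯ/ ([+back]) → [o]

[uθozɯɣ]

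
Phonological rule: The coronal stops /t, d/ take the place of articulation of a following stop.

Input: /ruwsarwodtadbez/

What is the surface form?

/d/ before /b/ (labial) → [b]

[ruwsarwodtabbez]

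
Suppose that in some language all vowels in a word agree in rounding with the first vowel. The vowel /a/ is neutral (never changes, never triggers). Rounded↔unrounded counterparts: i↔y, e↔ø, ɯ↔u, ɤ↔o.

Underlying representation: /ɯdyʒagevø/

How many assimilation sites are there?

/y/ harmonizes with /ɯ/ ([-round]) → [i]
/ø/ harmonizes with /ɯ/ ([-round]) → [e]
2 segments change.

2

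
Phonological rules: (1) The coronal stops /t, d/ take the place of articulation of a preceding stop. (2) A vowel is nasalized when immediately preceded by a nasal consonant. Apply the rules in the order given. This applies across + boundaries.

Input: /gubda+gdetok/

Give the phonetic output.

[gubba+ggetok]

Rule 1: /d/ after /b/ (labial) → [b]
Rule 1: /d/ after /g/ (velar) → [g]
After rule 1: gubba+ggetok
Rule 2: no segment meets the rule's conditions; no change.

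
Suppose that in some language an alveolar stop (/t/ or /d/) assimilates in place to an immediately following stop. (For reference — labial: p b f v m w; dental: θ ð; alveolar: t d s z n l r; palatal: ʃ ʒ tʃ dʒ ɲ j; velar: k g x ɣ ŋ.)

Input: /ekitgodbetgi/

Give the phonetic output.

/t/ before /g/ (velar) → [k]
/d/ before /b/ (labial) → [b]
/t/ before /g/ (velar) → [k]

[ekikgobbekgi]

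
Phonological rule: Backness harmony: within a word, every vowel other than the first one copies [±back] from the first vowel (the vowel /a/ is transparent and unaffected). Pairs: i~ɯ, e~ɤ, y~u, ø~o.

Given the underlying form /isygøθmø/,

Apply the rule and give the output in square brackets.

[isygøθmø]

no segment meets the rule's conditions; no change.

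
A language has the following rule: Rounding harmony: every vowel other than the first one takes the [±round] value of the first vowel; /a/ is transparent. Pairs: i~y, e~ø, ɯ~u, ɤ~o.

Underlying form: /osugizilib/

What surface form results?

[osugyzylyb]

/i/ harmonizes with /o/ ([+round]) → [y]
/i/ harmonizes with /o/ ([+round]) → [y]
/i/ harmonizes with /o/ ([+round]) → [y]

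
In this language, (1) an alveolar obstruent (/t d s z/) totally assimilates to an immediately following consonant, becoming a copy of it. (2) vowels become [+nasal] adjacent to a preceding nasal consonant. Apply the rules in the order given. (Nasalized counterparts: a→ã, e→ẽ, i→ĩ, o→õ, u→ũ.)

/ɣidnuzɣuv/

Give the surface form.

Rule 1: /d/ before /n/ → [n] (total assimilation)
Rule 1: /z/ before /ɣ/ → [ɣ] (total assimilation)
After rule 1: ɣinnuɣɣuv
Rule 2: /u/ after nasal /n/ → [ũ]

[ɣinnũɣɣuv]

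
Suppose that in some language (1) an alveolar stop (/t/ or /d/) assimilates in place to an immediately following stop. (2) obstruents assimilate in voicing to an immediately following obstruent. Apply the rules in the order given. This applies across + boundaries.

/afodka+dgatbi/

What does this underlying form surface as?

[afokka+ggabbi]

Rule 1: /d/ before /k/ (velar) → [g]
Rule 1: /d/ before /g/ (velar) → [g]
Rule 1: /t/ before /b/ (labial) → [p]
After rule 1: afogka+ggapbi
Rule 2: /g/ before /k/ (voiceless) → [k]
Rule 2: /p/ before /b/ (voiced) → [b]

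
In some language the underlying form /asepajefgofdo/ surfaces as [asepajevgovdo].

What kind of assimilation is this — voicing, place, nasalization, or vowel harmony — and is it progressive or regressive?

voicing assimilation, regressive

/f/→[v] /f/→[v].
Each target copies a feature from the following segment, so the direction is regressive.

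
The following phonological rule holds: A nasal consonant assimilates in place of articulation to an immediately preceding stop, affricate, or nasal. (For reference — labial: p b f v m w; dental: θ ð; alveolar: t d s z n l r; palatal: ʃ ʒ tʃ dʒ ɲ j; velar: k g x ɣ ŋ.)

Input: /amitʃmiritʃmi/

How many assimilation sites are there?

/m/ after /tʃ/ (palatal) → [ɲ]
/m/ after /tʃ/ (palatal) → [ɲ]
2 segments change.

2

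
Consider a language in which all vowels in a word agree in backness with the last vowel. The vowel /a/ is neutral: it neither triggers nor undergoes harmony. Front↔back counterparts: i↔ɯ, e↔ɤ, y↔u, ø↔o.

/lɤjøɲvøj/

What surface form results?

/ɤ/ harmonizes with /ø/ ([-back]) → [e]

[lejøɲvøj]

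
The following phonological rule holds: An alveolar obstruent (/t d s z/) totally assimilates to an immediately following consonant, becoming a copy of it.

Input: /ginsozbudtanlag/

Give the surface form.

/z/ before /b/ → [b] (total assimilation)
/d/ before /t/ → [t] (total assimilation)

[ginsobbuttanlag]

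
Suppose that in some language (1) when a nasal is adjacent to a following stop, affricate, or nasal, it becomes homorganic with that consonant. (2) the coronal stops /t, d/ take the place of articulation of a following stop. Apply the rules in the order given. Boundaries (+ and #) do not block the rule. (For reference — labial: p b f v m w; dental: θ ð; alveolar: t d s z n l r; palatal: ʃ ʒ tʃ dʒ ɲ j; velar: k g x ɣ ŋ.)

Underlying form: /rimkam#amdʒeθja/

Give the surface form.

Rule 1: /m/ before /k/ (velar) → [ŋ]
Rule 1: /m/ before /dʒ/ (palatal) → [ɲ]
After rule 1: riŋkam#aɲdʒeθja
Rule 2: no segment meets the rule's conditions; no change.

[riŋkam#aɲdʒeθja]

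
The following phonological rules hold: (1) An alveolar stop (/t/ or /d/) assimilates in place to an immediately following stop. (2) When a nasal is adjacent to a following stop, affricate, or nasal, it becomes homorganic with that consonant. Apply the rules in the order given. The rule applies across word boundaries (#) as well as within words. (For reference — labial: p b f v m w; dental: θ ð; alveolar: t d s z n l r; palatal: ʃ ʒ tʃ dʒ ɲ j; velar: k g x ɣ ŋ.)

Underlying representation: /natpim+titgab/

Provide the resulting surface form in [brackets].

Rule 1: /t/ before /p/ (labial) → [p]
Rule 1: /t/ before /g/ (velar) → [k]
After rule 1: nappim+tikgab
Rule 2: /m/ before /t/ (alveolar) → [n]

[nappin+tikgab]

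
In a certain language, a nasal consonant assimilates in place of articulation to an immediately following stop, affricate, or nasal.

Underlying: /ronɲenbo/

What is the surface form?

[roɲɲembo]

/n/ before /ɲ/ (palatal) → [ɲ]
/n/ before /b/ (labial) → [m]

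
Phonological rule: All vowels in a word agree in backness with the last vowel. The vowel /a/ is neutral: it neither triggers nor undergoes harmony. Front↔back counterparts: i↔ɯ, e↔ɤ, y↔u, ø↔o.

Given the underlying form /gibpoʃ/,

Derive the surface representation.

/i/ harmonizes with /o/ ([+back]) → [ɯ]

[gɯbpoʃ]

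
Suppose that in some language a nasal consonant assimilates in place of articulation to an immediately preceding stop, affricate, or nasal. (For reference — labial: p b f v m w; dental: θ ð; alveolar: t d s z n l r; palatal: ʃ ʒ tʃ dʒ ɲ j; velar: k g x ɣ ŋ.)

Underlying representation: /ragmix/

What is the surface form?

[ragŋix]

/m/ after /g/ (velar) → [ŋ]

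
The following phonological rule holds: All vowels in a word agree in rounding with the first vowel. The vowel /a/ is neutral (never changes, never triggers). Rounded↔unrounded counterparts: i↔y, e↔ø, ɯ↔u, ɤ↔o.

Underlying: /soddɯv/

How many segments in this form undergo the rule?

1

/ɯ/ harmonizes with /o/ ([+round]) → [u]
1 segment changes.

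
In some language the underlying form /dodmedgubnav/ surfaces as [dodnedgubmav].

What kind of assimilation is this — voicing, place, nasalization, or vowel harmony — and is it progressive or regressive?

place assimilation, progressive

/m/→[n] /n/→[m].
Each target copies a feature from the preceding segment, so the direction is progressive.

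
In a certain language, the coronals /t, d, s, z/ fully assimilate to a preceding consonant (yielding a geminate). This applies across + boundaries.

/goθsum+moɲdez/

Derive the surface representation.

/s/ after /θ/ → [θ] (total assimilation)
/d/ after /ɲ/ → [ɲ] (total assimilation)

[goθθum+moɲɲez]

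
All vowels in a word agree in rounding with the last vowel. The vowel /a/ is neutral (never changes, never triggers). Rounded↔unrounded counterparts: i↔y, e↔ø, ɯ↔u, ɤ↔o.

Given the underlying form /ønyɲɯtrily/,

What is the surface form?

/ɯ/ harmonizes with /y/ ([+round]) → [u]
/i/ harmonizes with /y/ ([+round]) → [y]

[ønyɲutryly]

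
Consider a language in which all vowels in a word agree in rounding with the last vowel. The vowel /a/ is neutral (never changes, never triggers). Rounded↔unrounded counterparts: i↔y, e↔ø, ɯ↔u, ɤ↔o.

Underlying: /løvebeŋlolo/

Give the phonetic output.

[løvøbøŋlolo]

/e/ harmonizes with /o/ ([+round]) → [ø]
/e/ harmonizes with /o/ ([+round]) → [ø]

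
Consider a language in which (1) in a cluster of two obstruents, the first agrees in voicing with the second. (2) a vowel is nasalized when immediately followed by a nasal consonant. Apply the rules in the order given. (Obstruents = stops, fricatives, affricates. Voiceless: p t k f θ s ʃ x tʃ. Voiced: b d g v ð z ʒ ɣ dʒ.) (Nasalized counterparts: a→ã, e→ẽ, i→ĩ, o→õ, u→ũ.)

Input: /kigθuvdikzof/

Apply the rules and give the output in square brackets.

[kikθuvdigzof]

Rule 1: /g/ before /θ/ (voiceless) → [k]
Rule 1: /k/ before /z/ (voiced) → [g]
After rule 1: kikθuvdigzof
Rule 2: no segment meets the rule's conditions; no change.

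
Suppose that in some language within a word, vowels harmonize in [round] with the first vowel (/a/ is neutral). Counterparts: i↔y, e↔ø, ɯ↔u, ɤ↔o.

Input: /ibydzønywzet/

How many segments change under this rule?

/y/ harmonizes with /i/ ([-round]) → [i]
/ø/ harmonizes with /i/ ([-round]) → [e]
/y/ harmonizes with /i/ ([-round]) → [i]
3 segments change.

3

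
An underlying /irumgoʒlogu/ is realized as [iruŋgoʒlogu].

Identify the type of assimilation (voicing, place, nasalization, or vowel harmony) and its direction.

/m/→[ŋ].
Each target copies a feature from the following segment, so the direction is regressive.

place assimilation, regressive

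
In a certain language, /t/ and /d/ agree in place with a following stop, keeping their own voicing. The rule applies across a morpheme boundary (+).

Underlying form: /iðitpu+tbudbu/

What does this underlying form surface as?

/t/ before /p/ (labial) → [p]
/t/ before /b/ (labial) → [p]
/d/ before /b/ (labial) → [b]

[iðippu+pbubbu]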